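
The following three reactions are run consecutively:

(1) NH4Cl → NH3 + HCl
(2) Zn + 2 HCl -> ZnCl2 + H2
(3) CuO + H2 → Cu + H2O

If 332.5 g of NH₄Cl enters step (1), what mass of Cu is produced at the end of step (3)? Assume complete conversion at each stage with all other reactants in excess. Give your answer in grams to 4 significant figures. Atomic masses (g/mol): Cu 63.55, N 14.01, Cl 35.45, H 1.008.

197.5 g

M(NH4Cl) = 14.01 + 4(1.008) + 35.45 = 53.492 g/mol.
M(Cu) = 63.55 g/mol.
n(NH4Cl) = 332.5 / 53.492 = 6.2159 mol.
Reaction (1): NH4Cl→HCl ratio 1:1 ⇒ n(HCl) = 6.2159 mol.
Reaction (2): HCl→H2 ratio 2:1 ⇒ n(H2) = 3.1079 mol.
Reaction (3): H2→Cu ratio 1:1 ⇒ n(Cu) = 3.1079 mol.
Mass of Cu = 3.1079 × 63.55 = 197.51 g.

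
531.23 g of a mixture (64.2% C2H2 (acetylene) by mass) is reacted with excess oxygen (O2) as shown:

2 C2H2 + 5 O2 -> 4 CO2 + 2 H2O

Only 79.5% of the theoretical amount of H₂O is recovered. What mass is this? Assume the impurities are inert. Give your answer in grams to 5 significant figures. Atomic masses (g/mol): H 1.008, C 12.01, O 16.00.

187.62 g

Pure C2H2 available = 531.23 g × 0.642 = 341.050 g.
M(C2H2) = 2(12.01) + 2(1.008) = 26.036 g/mol.
M(H2O) = 2(1.008) + 16.00 = 18.016 g/mol.
n(C2H2) = 341.050 g / 26.036 g/mol = 13.0992 mol.
From the equation the C2H2:H2O mole ratio is 2:2, so n(H2O) = 13.0992 × 2/2 = 13.0992 mol.
Mass of H2O = 13.0992 mol × 18.016 g/mol = 235.994 g.
Actual mass collected = 235.994 g × 0.795 = 187.616 g.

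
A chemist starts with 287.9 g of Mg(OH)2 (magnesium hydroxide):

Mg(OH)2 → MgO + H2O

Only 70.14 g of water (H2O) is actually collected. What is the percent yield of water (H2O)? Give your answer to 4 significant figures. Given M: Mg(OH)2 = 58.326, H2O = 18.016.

78.87 %

n(Mg(OH)2) = 287.90 g / 58.326 g/mol = 4.9360 mol.
From the equation the Mg(OH)2:H2O mole ratio is 1:1, so n(H2O) = 4.9360 × 1/1 = 4.9360 mol.
Mass of H2O = 4.9360 mol × 18.016 g/mol = 88.928 g.
This is the theoretical yield. Percent yield = 70.14 g / 88.928 g × 100% = 78.873%.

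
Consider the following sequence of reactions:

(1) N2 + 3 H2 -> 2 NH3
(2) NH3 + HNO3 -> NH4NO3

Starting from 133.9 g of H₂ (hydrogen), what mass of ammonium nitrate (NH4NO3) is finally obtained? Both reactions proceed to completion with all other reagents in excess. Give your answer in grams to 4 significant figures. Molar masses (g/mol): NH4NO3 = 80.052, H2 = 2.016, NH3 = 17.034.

3545 g

n(H2) = 133.90 / 2.016 = 66.419 mol.
Step 1 gives a 3:2 ratio of H2 to NH3, so n(NH3) = 44.279 mol.
In step 2 the NH3:NH4NO3 ratio is 1:1, so n(NH4NO3) = 44.279 mol.
Mass of NH4NO3 = 44.279 × 80.052 = 3544.6 g.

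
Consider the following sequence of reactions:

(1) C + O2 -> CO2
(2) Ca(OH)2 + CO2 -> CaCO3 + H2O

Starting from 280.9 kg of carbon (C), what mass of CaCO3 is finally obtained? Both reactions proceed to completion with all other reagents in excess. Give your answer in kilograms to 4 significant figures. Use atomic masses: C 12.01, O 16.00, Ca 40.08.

2341 kg

M(C) = 12.01 g/mol.
M(CaCO3) = 40.08 + 12.01 + 3(16.00) = 100.09 g/mol.
280.9 kg = 280900 g.
n(C) = 280900 / 12.01 = 23389 mol.
Step 1 gives a 1:1 ratio of C to CO2, so n(CO2) = 23389 mol.
In step 2 the CO2:CaCO3 ratio is 1:1, so n(CaCO3) = 23389 mol.
Mass of CaCO3 = 23389 × 100.09 = 2.3410 × 10^6 g = 2341 kg.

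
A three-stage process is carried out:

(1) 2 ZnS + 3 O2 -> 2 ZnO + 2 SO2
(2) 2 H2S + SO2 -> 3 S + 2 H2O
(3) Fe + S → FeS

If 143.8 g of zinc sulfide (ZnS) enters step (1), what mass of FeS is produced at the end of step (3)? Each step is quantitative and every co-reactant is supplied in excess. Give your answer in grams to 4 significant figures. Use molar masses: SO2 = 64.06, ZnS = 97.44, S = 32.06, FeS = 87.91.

n(ZnS) = 143.8 / 97.44 = 1.4758 mol.
Reaction (1): ZnS→SO2 ratio 2:2 ⇒ n(SO2) = 1.4758 mol.
Reaction (2): SO2→S ratio 1:3 ⇒ n(S) = 4.4273 mol.
Reaction (3): S→FeS ratio 1:1 ⇒ n(FeS) = 4.4273 mol.
Mass of FeS = 4.4273 × 87.91 = 389.21 g.

389.2 g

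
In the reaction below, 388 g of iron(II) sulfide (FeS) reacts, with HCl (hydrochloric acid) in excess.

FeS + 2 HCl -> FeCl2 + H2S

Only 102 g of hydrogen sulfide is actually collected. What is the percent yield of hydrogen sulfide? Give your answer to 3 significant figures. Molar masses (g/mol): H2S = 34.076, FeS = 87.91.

67.8 %

n(FeS) = 388.0 g / 87.91 g/mol = 4.414 mol.
From the equation the FeS:H2S mole ratio is 1:1, so n(H2S) = 4.414 × 1/1 = 4.414 mol.
Mass of H2S = 4.414 mol × 34.076 g/mol = 150.4 g.
This is the theoretical yield. Percent yield = 102 g / 150.4 g × 100% = 67.82%.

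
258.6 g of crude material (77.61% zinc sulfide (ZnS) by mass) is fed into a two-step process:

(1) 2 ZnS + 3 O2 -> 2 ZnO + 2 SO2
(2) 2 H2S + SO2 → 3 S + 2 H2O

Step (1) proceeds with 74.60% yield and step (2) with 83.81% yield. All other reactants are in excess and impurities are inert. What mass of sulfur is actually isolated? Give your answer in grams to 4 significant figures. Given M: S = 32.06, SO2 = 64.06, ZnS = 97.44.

Pure ZnS = 258.6 × 0.7761 = 200.70 g.
n(ZnS) = 200.70 / 97.44 = 2.0597 mol.
Step 1 (ZnS:SO2 = 2:2): theoretical n(SO2) = 2.0597 mol; at 74.60% yield, n(SO2) = 1.5366 mol.
Step 2 (SO2:S = 1:3): theoretical n(S) = 4.6097 mol, so theoretical mass = 4.6097 × 32.06 = 147.79 g.
At 83.81% yield, actual mass of S = 147.79 × 0.8381 = 123.86 g.

123.9 g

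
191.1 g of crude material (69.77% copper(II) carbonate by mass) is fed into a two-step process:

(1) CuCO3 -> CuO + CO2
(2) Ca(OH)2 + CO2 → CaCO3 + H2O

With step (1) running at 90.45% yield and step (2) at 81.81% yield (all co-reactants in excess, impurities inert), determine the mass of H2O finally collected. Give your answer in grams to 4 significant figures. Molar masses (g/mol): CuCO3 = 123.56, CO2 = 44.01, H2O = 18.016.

14.39 g

Pure CuCO3 = 191.1 × 0.6977 = 133.33 g.
n(CuCO3) = 133.33 / 123.56 = 1.0791 mol.
Step 1 (CuCO3:CO2 = 1:1): theoretical n(CO2) = 1.0791 mol; at 90.45% yield, n(CO2) = 0.97602 mol.
Step 2 (CO2:H2O = 1:1): theoretical n(H2O) = 0.97602 mol, so theoretical mass = 0.97602 × 18.016 = 17.584 g.
At 81.81% yield, actual mass of H2O = 17.584 × 0.8181 = 14.385 g.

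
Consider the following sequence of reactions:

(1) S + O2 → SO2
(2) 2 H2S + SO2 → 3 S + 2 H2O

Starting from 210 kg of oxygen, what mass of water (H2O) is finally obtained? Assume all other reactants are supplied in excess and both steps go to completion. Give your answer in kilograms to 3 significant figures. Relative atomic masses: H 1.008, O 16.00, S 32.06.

236 kg

M(O2) = 2(16.00) = 32.00 g/mol.
M(H2O) = 2(1.008) + 16.00 = 18.016 g/mol.
210 kg = 210000 g.
n(O2) = 210000 / 32.00 = 6562 mol.
Step 1 gives a 1:1 ratio of O2 to SO2, so n(SO2) = 6562 mol.
In step 2 the SO2:H2O ratio is 1:2, so n(H2O) = 13120 mol.
Mass of H2O = 13120 × 18.016 = 236500 g = 236 kg.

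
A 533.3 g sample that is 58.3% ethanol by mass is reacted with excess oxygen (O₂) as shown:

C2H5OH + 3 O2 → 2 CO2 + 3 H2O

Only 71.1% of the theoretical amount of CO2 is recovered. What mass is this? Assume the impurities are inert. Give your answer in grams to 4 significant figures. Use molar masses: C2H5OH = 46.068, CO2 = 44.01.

Pure C2H5OH available = 533.3 g × 0.583 = 310.91 g.
n(C2H5OH) = 310.91 g / 46.068 g/mol = 6.7490 mol.
From the equation the C2H5OH:CO2 mole ratio is 1:2, so n(CO2) = 6.7490 × 2/1 = 13.498 mol.
Mass of CO2 = 13.498 mol × 44.01 g/mol = 594.05 g.
Actual mass collected = 594.05 g × 0.711 = 422.37 g.

422.4 g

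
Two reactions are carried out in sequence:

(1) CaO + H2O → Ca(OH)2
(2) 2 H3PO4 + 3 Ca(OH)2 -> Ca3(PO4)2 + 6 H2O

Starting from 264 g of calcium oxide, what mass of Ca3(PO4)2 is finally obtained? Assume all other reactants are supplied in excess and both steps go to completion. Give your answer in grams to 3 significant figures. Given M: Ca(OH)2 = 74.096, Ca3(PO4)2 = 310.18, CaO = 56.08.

n(CaO) = 264.0 / 56.08 = 4.708 mol.
Step 1 gives a 1:1 ratio of CaO to Ca(OH)2, so n(Ca(OH)2) = 4.708 mol.
In step 2 the Ca(OH)2:Ca3(PO4)2 ratio is 3:1, so n(Ca3(PO4)2) = 1.569 mol.
Mass of Ca3(PO4)2 = 1.569 × 310.18 = 486.7 g.

487 g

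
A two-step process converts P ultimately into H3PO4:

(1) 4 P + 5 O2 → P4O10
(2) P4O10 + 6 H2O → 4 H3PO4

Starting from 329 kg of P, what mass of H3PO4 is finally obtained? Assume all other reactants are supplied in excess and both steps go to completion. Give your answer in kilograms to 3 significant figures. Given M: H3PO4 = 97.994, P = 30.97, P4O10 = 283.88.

329 kg = 329000 g.
n(P) = 329000 / 30.97 = 10620 mol.
Step 1 gives a 4:1 ratio of P to P4O10, so n(P4O10) = 2656 mol.
In step 2 the P4O10:H3PO4 ratio is 1:4, so n(H3PO4) = 10620 mol.
Mass of H3PO4 = 10620 × 97.994 = 1.041 × 10^6 g = 1040 kg.

1040 kg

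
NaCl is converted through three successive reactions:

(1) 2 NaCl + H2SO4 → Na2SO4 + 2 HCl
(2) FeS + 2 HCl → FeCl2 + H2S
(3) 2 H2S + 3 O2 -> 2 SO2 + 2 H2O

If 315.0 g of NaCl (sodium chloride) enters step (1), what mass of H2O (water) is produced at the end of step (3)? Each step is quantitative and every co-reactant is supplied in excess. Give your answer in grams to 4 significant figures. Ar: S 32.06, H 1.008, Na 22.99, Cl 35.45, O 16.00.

M(NaCl) = 22.99 + 35.45 = 58.44 g/mol.
M(H2O) = 2(1.008) + 16.00 = 18.016 g/mol.
n(NaCl) = 315.0 / 58.44 = 5.3901 mol.
Reaction (1): NaCl→HCl ratio 2:2 ⇒ n(HCl) = 5.3901 mol.
Reaction (2): HCl→H2S ratio 2:1 ⇒ n(H2S) = 2.6951 mol.
Reaction (3): H2S→H2O ratio 2:2 ⇒ n(H2O) = 2.6951 mol.
Mass of H2O = 2.6951 × 18.016 = 48.554 g.

48.55 g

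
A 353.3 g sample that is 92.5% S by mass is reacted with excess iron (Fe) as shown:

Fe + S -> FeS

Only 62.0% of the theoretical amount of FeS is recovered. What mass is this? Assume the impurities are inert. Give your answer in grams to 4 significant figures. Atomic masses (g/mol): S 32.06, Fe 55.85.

555.6 g

Pure S available = 353.3 g × 0.925 = 326.80 g.
M(S) = 32.06 g/mol.
M(FeS) = 55.85 + 32.06 = 87.91 g/mol.
n(S) = 326.80 g / 32.06 g/mol = 10.193 mol.
From the equation the S:FeS mole ratio is 1:1, so n(FeS) = 10.193 × 1/1 = 10.193 mol.
Mass of FeS = 10.193 mol × 87.91 g/mol = 896.11 g.
Actual mass collected = 896.11 g × 0.620 = 555.59 g.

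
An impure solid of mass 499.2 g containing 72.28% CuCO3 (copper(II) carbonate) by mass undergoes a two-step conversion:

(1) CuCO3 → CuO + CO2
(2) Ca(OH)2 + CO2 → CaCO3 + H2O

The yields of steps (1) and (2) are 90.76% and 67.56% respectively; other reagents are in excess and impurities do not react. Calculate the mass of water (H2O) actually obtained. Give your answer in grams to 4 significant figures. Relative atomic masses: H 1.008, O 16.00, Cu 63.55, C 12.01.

32.26 g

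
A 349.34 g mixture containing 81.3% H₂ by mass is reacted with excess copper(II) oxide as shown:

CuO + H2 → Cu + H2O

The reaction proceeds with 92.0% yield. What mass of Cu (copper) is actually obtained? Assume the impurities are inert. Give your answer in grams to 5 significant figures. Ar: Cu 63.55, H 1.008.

8236.7 g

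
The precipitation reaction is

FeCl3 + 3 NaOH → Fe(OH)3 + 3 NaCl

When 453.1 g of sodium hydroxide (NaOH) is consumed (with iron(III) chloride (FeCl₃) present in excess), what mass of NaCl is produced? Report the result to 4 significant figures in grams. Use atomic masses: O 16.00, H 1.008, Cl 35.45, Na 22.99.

662.0 g

M(NaOH) = 22.99 + 16.00 + 1.008 = 39.998 g/mol.
M(NaCl) = 22.99 + 35.45 = 58.44 g/mol.
n(NaOH) = 453.10 g / 39.998 g/mol = 11.328 mol.
From the equation the NaOH:NaCl mole ratio is 3:3, so n(NaCl) = 11.328 × 3/3 = 11.328 mol.
Mass of NaCl = 11.328 mol × 58.44 g/mol = 662.01 g.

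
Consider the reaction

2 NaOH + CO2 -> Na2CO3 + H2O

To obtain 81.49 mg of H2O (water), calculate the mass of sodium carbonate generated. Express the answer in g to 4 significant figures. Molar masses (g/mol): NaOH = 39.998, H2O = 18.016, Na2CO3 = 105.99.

0.4794 g

Convert: 81.49 mg = 0.081490 g.
n(H2O) = 0.081490 g / 18.016 g/mol = 0.0045232 mol.
From the equation the H2O:Na2CO3 mole ratio is 1:1, so n(Na2CO3) = 0.0045232 × 1/1 = 0.0045232 mol.
Mass of Na2CO3 = 0.0045232 mol × 105.99 g/mol = 0.47941 g.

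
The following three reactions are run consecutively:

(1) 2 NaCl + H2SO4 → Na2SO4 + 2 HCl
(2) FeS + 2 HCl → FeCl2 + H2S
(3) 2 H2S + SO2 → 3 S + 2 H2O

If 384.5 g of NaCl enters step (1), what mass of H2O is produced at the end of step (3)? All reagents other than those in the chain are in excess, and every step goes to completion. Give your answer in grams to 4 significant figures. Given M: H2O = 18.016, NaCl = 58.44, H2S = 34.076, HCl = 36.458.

59.27 g

n(NaCl) = 384.5 / 58.44 = 6.5794 mol.
Reaction (1): NaCl→HCl ratio 2:2 ⇒ n(HCl) = 6.5794 mol.
Reaction (2): HCl→H2S ratio 2:1 ⇒ n(H2S) = 3.2897 mol.
Reaction (3): H2S→H2O ratio 2:2 ⇒ n(H2O) = 3.2897 mol.
Mass of H2O = 3.2897 × 18.016 = 59.267 g.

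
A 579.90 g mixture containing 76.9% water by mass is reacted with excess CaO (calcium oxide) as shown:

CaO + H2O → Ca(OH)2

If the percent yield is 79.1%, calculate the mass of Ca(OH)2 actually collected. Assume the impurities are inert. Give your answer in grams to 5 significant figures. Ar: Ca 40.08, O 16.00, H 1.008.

Pure H2O available = 579.90 g × 0.769 = 445.943 g.
M(H2O) = 2(1.008) + 16.00 = 18.016 g/mol.
M(Ca(OH)2) = 40.08 + 2(16.00) + 2(1.008) = 74.096 g/mol.
n(H2O) = 445.943 g / 18.016 g/mol = 24.7526 mol.
From the equation the H2O:Ca(OH)2 mole ratio is 1:1, so n(Ca(OH)2) = 24.7526 × 1/1 = 24.7526 mol.
Mass of Ca(OH)2 = 24.7526 mol × 74.096 g/mol = 1834.07 g.
Actual mass collected = 1834.07 g × 0.791 = 1450.75 g.

1450.7 g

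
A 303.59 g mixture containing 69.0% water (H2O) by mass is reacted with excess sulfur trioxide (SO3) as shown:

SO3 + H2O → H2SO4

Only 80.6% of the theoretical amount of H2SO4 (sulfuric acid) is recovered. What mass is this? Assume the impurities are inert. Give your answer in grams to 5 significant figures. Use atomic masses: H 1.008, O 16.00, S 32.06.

919.13 g

Pure H2O available = 303.59 g × 0.690 = 209.477 g.
M(H2O) = 2(1.008) + 16.00 = 18.016 g/mol.
M(H2SO4) = 2(1.008) + 32.06 + 4(16.00) = 98.076 g/mol.
n(H2O) = 209.477 g / 18.016 g/mol = 11.6273 mol.
From the equation the H2O:H2SO4 mole ratio is 1:1, so n(H2SO4) = 11.6273 × 1/1 = 11.6273 mol.
Mass of H2SO4 = 11.6273 mol × 98.076 g/mol = 1140.36 g.
Actual mass collected = 1140.36 g × 0.806 = 919.128 g.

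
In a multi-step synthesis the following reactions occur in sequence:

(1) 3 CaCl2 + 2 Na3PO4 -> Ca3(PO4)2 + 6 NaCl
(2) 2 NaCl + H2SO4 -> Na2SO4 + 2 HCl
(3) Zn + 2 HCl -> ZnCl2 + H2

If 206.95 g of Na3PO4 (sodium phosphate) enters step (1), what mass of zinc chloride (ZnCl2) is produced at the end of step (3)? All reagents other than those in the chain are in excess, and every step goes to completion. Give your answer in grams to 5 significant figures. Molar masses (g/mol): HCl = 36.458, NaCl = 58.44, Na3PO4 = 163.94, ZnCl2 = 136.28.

n(Na3PO4) = 206.95 / 163.94 = 1.26235 mol.
Reaction (1): Na3PO4→NaCl ratio 2:6 ⇒ n(NaCl) = 3.78706 mol.
Reaction (2): NaCl→HCl ratio 2:2 ⇒ n(HCl) = 3.78706 mol.
Reaction (3): HCl→ZnCl2 ratio 2:1 ⇒ n(ZnCl2) = 1.89353 mol.
Mass of ZnCl2 = 1.89353 × 136.28 = 258.050 g.

258.05 g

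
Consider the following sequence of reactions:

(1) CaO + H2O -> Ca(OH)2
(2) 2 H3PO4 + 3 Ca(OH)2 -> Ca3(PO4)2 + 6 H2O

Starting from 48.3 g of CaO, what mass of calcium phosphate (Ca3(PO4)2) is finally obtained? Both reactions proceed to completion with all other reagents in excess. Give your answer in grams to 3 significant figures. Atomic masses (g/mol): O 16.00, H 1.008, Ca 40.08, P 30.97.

M(CaO) = 40.08 + 16.00 = 56.08 g/mol.
M(Ca3(PO4)2) = 3(40.08) + 2(30.97) + 8(16.00) = 310.18 g/mol.
n(CaO) = 48.30 / 56.08 = 0.8613 mol.
Step 1 gives a 1:1 ratio of CaO to Ca(OH)2, so n(Ca(OH)2) = 0.8613 mol.
In step 2 the Ca(OH)2:Ca3(PO4)2 ratio is 3:1, so n(Ca3(PO4)2) = 0.2871 mol.
Mass of Ca3(PO4)2 = 0.2871 × 310.18 = 89.05 g.

89.0 g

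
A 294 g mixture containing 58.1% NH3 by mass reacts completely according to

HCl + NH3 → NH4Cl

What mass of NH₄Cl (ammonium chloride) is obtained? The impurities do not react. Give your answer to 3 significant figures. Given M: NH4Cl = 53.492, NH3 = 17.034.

536 g

Mass of pure NH3 = 294 g × 0.581 = 170.8 g.
n(NH3) = 170.8 g / 17.034 g/mol = 10.03 mol.
From the equation the NH3:NH4Cl mole ratio is 1:1, so n(NH4Cl) = 10.03 × 1/1 = 10.03 mol.
Mass of NH4Cl = 10.03 mol × 53.492 g/mol = 536.4 g.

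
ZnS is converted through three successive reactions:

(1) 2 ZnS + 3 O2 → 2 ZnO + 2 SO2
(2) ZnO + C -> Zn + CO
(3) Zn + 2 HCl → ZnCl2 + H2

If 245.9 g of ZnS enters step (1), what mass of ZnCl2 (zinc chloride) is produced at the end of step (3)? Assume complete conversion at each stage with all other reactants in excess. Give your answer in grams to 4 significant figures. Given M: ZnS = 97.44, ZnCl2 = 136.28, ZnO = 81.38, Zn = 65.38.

n(ZnS) = 245.9 / 97.44 = 2.5236 mol.
Reaction (1): ZnS→ZnO ratio 2:2 ⇒ n(ZnO) = 2.5236 mol.
Reaction (2): ZnO→Zn ratio 1:1 ⇒ n(Zn) = 2.5236 mol.
Reaction (3): Zn→ZnCl2 ratio 1:1 ⇒ n(ZnCl2) = 2.5236 mol.
Mass of ZnCl2 = 2.5236 × 136.28 = 343.92 g.

343.9 g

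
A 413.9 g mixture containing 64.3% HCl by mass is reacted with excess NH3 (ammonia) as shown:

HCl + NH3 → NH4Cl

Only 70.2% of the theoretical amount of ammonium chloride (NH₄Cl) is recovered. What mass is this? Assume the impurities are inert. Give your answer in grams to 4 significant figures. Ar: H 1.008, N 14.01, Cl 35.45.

274.1 g

Pure HCl available = 413.9 g × 0.643 = 266.14 g.
M(HCl) = 1.008 + 35.45 = 36.458 g/mol.
M(NH4Cl) = 14.01 + 4(1.008) + 35.45 = 53.492 g/mol.
n(HCl) = 266.14 g / 36.458 g/mol = 7.2998 mol.
From the equation the HCl:NH4Cl mole ratio is 1:1, so n(NH4Cl) = 7.2998 × 1/1 = 7.2998 mol.
Mass of NH4Cl = 7.2998 mol × 53.492 g/mol = 390.48 g.
Actual mass collected = 390.48 g × 0.702 = 274.12 g.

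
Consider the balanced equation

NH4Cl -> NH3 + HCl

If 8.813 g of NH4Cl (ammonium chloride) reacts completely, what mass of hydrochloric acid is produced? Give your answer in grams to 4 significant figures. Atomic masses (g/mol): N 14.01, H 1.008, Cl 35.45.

M(NH4Cl) = 14.01 + 4(1.008) + 35.45 = 53.492 g/mol.
M(HCl) = 1.008 + 35.45 = 36.458 g/mol.
n(NH4Cl) = 8.8130 g / 53.492 g/mol = 0.16475 mol.
From the equation the NH4Cl:HCl mole ratio is 1:1, so n(HCl) = 0.16475 × 1/1 = 0.16475 mol.
Mass of HCl = 0.16475 mol × 36.458 g/mol = 6.0066 g.

6.007 g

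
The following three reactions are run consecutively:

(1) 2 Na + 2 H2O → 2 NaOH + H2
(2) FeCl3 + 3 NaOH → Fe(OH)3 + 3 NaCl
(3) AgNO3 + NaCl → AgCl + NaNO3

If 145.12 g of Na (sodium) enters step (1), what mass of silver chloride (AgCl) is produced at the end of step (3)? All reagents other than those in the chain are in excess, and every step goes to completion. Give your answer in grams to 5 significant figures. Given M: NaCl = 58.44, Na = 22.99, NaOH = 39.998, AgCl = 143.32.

904.68 g

n(Na) = 145.12 / 22.99 = 6.31231 mol.
Reaction (1): Na→NaOH ratio 2:2 ⇒ n(NaOH) = 6.31231 mol.
Reaction (2): NaOH→NaCl ratio 3:3 ⇒ n(NaCl) = 6.31231 mol.
Reaction (3): NaCl→AgCl ratio 1:1 ⇒ n(AgCl) = 6.31231 mol.
Mass of AgCl = 6.31231 × 143.32 = 904.680 g.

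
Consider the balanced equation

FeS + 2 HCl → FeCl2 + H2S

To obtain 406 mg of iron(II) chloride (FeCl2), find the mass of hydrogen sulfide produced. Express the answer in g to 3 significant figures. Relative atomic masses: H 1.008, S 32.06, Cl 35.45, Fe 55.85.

M(FeCl2) = 55.85 + 2(35.45) = 126.75 g/mol.
M(H2S) = 2(1.008) + 32.06 = 34.076 g/mol.
Convert: 406 mg = 0.4060 g.
n(FeCl2) = 0.4060 g / 126.75 g/mol = 0.003203 mol.
From the equation the FeCl2:H2S mole ratio is 1:1, so n(H2S) = 0.003203 × 1/1 = 0.003203 mol.
Mass of H2S = 0.003203 mol × 34.076 g/mol = 0.1092 g.

0.109 g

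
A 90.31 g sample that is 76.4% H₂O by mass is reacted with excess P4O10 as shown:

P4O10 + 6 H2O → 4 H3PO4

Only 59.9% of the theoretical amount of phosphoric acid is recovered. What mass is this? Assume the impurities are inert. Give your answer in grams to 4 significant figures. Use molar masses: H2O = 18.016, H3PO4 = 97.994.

149.9 g

Pure H2O available = 90.31 g × 0.764 = 68.997 g.
n(H2O) = 68.997 g / 18.016 g/mol = 3.8298 mol.
From the equation the H2O:H3PO4 mole ratio is 6:4, so n(H3PO4) = 3.8298 × 4/6 = 2.5532 mol.
Mass of H3PO4 = 2.5532 mol × 97.994 g/mol = 250.20 g.
Actual mass collected = 250.20 g × 0.599 = 149.87 g.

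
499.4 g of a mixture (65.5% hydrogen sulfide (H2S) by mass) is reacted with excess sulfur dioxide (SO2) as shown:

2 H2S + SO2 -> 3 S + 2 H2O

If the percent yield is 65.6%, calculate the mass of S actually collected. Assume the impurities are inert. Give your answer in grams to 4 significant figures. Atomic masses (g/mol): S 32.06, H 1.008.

Pure H2S available = 499.4 g × 0.655 = 327.11 g.
M(H2S) = 2(1.008) + 32.06 = 34.076 g/mol.
M(S) = 32.06 g/mol.
n(H2S) = 327.11 g / 34.076 g/mol = 9.5993 mol.
From the equation the H2S:S mole ratio is 2:3, so n(S) = 9.5993 × 3/2 = 14.399 mol.
Mass of S = 14.399 mol × 32.06 g/mol = 461.63 g.
Actual mass collected = 461.63 g × 0.656 = 302.83 g.

302.8 g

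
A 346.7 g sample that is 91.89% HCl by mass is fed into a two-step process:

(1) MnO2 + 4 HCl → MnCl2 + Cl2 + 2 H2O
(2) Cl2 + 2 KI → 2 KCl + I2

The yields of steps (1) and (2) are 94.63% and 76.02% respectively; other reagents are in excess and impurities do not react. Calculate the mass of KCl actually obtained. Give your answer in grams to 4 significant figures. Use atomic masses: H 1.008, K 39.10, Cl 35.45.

Pure HCl = 346.7 × 0.9189 = 318.58 g.
M(HCl) = 1.008 + 35.45 = 36.458 g/mol.
M(KCl) = 39.10 + 35.45 = 74.55 g/mol.
n(HCl) = 318.58 / 36.458 = 8.7383 mol.
Step 1 (HCl:Cl2 = 4:1): theoretical n(Cl2) = 2.1846 mol; at 94.63% yield, n(Cl2) = 2.0673 mol.
Step 2 (Cl2:KCl = 1:2): theoretical n(KCl) = 4.1345 mol, so theoretical mass = 4.1345 × 74.55 = 308.23 g.
At 76.02% yield, actual mass of KCl = 308.23 × 0.7602 = 234.32 g.

234.3 g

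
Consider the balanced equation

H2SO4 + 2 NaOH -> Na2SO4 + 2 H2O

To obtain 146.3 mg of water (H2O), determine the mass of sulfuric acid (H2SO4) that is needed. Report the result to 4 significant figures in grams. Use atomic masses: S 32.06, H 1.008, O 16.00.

0.3982 g

M(H2O) = 2(1.008) + 16.00 = 18.016 g/mol.
M(H2SO4) = 2(1.008) + 32.06 + 4(16.00) = 98.076 g/mol.
Convert: 146.3 mg = 0.14630 g.
n(H2O) = 0.14630 g / 18.016 g/mol = 0.0081206 mol.
From the equation the H2O:H2SO4 mole ratio is 2:1, so n(H2SO4) = 0.0081206 × 1/2 = 0.0040603 mol.
Mass of H2SO4 = 0.0040603 mol × 98.076 g/mol = 0.39822 g.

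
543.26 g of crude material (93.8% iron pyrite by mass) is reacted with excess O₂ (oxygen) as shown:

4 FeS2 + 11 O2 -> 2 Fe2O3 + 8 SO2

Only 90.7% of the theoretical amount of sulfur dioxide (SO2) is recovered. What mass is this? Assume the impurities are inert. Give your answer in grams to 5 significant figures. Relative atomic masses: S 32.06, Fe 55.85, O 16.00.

Pure FeS2 available = 543.26 g × 0.938 = 509.578 g.
M(FeS2) = 55.85 + 2(32.06) = 119.97 g/mol.
M(SO2) = 32.06 + 2(16.00) = 64.06 g/mol.
n(FeS2) = 509.578 g / 119.97 g/mol = 4.24754 mol.
From the equation the FeS2:SO2 mole ratio is 4:8, so n(SO2) = 4.24754 × 8/4 = 8.49509 mol.
Mass of SO2 = 8.49509 mol × 64.06 g/mol = 544.195 g.
Actual mass collected = 544.195 g × 0.907 = 493.585 g.

493.59 g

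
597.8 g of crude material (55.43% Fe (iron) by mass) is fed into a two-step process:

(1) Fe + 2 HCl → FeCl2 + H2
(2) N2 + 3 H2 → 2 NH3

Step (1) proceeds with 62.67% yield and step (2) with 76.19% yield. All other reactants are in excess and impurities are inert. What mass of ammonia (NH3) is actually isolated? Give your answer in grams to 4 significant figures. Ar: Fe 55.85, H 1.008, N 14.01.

Pure Fe = 597.8 × 0.5543 = 331.36 g.
M(Fe) = 55.85 g/mol.
M(NH3) = 14.01 + 3(1.008) = 17.034 g/mol.
n(Fe) = 331.36 / 55.85 = 5.9330 mol.
Step 1 (Fe:H2 = 1:1): theoretical n(H2) = 5.9330 mol; at 62.67% yield, n(H2) = 3.7182 mol.
Step 2 (H2:NH3 = 3:2): theoretical n(NH3) = 2.4788 mol, so theoretical mass = 2.4788 × 17.034 = 42.224 g.
At 76.19% yield, actual mass of NH3 = 42.224 × 0.7619 = 32.171 g.

32.17 g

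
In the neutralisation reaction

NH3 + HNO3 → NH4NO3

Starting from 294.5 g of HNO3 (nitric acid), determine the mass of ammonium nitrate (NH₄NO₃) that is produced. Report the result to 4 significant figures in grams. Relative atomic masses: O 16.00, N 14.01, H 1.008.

M(HNO3) = 1.008 + 14.01 + 3(16.00) = 63.018 g/mol.
M(NH4NO3) = 2(14.01) + 4(1.008) + 3(16.00) = 80.052 g/mol.
n(HNO3) = 294.50 g / 63.018 g/mol = 4.6733 mol.
From the equation the HNO3:NH4NO3 mole ratio is 1:1, so n(NH4NO3) = 4.6733 × 1/1 = 4.6733 mol.
Mass of NH4NO3 = 4.6733 mol × 80.052 g/mol = 374.10 g.

374.1 g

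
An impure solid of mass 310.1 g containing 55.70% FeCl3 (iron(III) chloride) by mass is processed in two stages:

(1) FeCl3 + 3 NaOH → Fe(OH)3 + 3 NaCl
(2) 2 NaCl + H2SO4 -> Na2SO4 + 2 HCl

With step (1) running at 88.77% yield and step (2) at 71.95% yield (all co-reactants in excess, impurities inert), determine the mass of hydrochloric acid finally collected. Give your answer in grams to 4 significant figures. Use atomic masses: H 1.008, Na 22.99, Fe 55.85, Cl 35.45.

Pure FeCl3 = 310.1 × 0.5570 = 172.73 g.
M(FeCl3) = 55.85 + 3(35.45) = 162.20 g/mol.
M(HCl) = 1.008 + 35.45 = 36.458 g/mol.
n(FeCl3) = 172.73 / 162.20 = 1.0649 mol.
Step 1 (FeCl3:NaCl = 1:3): theoretical n(NaCl) = 3.1947 mol; at 88.77% yield, n(NaCl) = 2.8359 mol.
Step 2 (NaCl:HCl = 2:2): theoretical n(HCl) = 2.8359 mol, so theoretical mass = 2.8359 × 36.458 = 103.39 g.
At 71.95% yield, actual mass of HCl = 103.39 × 0.7195 = 74.390 g.

74.39 g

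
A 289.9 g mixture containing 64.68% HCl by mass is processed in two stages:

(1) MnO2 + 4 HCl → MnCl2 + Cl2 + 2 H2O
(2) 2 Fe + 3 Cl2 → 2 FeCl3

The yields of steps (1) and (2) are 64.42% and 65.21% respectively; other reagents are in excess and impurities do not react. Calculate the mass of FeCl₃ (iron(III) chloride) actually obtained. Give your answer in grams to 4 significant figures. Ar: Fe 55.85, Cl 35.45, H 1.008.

Pure HCl = 289.9 × 0.6468 = 187.51 g.
M(HCl) = 1.008 + 35.45 = 36.458 g/mol.
M(FeCl3) = 55.85 + 3(35.45) = 162.20 g/mol.
n(HCl) = 187.51 / 36.458 = 5.1431 mol.
Step 1 (HCl:Cl2 = 4:1): theoretical n(Cl2) = 1.2858 mol; at 64.42% yield, n(Cl2) = 0.82830 mol.
Step 2 (Cl2:FeCl3 = 3:2): theoretical n(FeCl3) = 0.55220 mol, so theoretical mass = 0.55220 × 162.20 = 89.567 g.
At 65.21% yield, actual mass of FeCl3 = 89.567 × 0.6521 = 58.406 g.

58.41 g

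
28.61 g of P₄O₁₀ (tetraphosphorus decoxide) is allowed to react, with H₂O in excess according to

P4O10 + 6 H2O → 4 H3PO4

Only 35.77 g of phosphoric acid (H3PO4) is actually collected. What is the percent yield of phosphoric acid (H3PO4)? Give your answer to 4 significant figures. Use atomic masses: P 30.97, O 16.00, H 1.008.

90.55 %

M(P4O10) = 4(30.97) + 10(16.00) = 283.88 g/mol.
M(H3PO4) = 3(1.008) + 30.97 + 4(16.00) = 97.994 g/mol.
n(P4O10) = 28.610 g / 283.88 g/mol = 0.10078 mol.
From the equation the P4O10:H3PO4 mole ratio is 1:4, so n(H3PO4) = 0.10078 × 4/1 = 0.40313 mol.
Mass of H3PO4 = 0.40313 mol × 97.994 g/mol = 39.504 g.
This is the theoretical yield. Percent yield = 35.77 g / 39.504 g × 100% = 90.547%.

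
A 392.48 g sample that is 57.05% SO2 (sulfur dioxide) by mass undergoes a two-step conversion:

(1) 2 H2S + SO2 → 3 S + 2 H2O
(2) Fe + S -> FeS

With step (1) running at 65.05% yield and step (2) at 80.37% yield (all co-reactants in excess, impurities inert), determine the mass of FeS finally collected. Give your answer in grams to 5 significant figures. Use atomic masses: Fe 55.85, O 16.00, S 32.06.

481.93 g

Pure SO2 = 392.48 × 0.5705 = 223.910 g.
M(SO2) = 32.06 + 2(16.00) = 64.06 g/mol.
M(FeS) = 55.85 + 32.06 = 87.91 g/mol.
n(SO2) = 223.910 / 64.06 = 3.49531 mol.
Step 1 (SO2:S = 1:3): theoretical n(S) = 10.4859 mol; at 65.05% yield, n(S) = 6.82111 mol.
Step 2 (S:FeS = 1:1): theoretical n(FeS) = 6.82111 mol, so theoretical mass = 6.82111 × 87.91 = 599.643 g.
At 80.37% yield, actual mass of FeS = 599.643 × 0.8037 = 481.933 g.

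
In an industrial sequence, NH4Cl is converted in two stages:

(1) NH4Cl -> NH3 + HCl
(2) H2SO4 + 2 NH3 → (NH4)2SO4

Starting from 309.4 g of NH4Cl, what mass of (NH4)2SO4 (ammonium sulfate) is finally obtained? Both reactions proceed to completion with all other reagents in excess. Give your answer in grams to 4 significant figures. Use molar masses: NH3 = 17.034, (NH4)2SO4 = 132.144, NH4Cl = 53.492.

382.2 g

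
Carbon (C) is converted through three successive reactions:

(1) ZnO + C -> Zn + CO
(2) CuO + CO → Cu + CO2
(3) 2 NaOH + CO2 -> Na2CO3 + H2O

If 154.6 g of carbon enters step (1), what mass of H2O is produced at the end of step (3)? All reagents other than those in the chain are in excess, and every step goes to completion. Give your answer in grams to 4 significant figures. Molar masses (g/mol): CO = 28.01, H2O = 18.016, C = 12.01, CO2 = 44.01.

n(C) = 154.6 / 12.01 = 12.873 mol.
Reaction (1): C→CO ratio 1:1 ⇒ n(CO) = 12.873 mol.
Reaction (2): CO→CO2 ratio 1:1 ⇒ n(CO2) = 12.873 mol.
Reaction (3): CO2→H2O ratio 1:1 ⇒ n(H2O) = 12.873 mol.
Mass of H2O = 12.873 × 18.016 = 231.91 g.

231.9 g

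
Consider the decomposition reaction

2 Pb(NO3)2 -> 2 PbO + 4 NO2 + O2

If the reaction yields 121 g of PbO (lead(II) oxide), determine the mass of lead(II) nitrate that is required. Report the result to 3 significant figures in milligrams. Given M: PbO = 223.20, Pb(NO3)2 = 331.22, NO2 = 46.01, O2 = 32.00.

180000 mg

n(PbO) = 121.0 g / 223.20 g/mol = 0.5421 mol.
From the equation the PbO:Pb(NO3)2 mole ratio is 2:2, so n(Pb(NO3)2) = 0.5421 × 2/2 = 0.5421 mol.
Mass of Pb(NO3)2 = 0.5421 mol × 331.22 g/mol = 179.6 g.
Converting to mg: 179.6 g = 180000 mg.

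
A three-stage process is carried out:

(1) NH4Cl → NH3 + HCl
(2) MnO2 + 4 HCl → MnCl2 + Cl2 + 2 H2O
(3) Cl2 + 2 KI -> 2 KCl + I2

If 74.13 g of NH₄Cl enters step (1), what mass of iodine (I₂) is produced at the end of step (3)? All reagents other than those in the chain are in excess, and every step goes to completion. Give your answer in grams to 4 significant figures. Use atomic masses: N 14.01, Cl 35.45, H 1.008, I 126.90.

87.93 g

M(NH4Cl) = 14.01 + 4(1.008) + 35.45 = 53.492 g/mol.
M(I2) = 2(126.90) = 253.80 g/mol.
n(NH4Cl) = 74.13 / 53.492 = 1.3858 mol.
Reaction (1): NH4Cl→HCl ratio 1:1 ⇒ n(HCl) = 1.3858 mol.
Reaction (2): HCl→Cl2 ratio 4:1 ⇒ n(Cl2) = 0.34645 mol.
Reaction (3): Cl2→I2 ratio 1:1 ⇒ n(I2) = 0.34645 mol.
Mass of I2 = 0.34645 × 253.80 = 87.930 g.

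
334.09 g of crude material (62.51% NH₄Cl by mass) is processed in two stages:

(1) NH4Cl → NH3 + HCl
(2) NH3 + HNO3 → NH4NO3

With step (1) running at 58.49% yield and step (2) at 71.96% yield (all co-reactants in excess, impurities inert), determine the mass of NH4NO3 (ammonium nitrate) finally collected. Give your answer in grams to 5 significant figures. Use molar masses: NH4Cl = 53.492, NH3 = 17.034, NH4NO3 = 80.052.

131.54 g

Pure NH4Cl = 334.09 × 0.6251 = 208.840 g.
n(NH4Cl) = 208.840 / 53.492 = 3.90413 mol.
Step 1 (NH4Cl:NH3 = 1:1): theoretical n(NH3) = 3.90413 mol; at 58.49% yield, n(NH3) = 2.28352 mol.
Step 2 (NH3:NH4NO3 = 1:1): theoretical n(NH4NO3) = 2.28352 mol, so theoretical mass = 2.28352 × 80.052 = 182.801 g.
At 71.96% yield, actual mass of NH4NO3 = 182.801 × 0.7196 = 131.543 g.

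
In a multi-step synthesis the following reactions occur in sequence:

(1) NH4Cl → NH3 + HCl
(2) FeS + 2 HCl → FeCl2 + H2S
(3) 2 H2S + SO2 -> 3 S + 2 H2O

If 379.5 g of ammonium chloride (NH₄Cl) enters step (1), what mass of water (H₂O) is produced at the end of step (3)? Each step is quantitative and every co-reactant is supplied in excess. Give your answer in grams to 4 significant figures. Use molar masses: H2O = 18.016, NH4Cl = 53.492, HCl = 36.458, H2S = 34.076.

63.91 g

n(NH4Cl) = 379.5 / 53.492 = 7.0945 mol.
Reaction (1): NH4Cl→HCl ratio 1:1 ⇒ n(HCl) = 7.0945 mol.
Reaction (2): HCl→H2S ratio 2:1 ⇒ n(H2S) = 3.5473 mol.
Reaction (3): H2S→H2O ratio 2:2 ⇒ n(H2O) = 3.5473 mol.
Mass of H2O = 3.5473 × 18.016 = 63.907 g.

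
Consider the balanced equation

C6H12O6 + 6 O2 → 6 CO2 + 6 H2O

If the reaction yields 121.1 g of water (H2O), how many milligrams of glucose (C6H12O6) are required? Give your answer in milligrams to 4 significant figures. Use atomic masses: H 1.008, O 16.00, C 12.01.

M(H2O) = 2(1.008) + 16.00 = 18.016 g/mol.
M(C6H12O6) = 6(12.01) + 12(1.008) + 6(16.00) = 180.156 g/mol.
n(H2O) = 121.10 g / 18.016 g/mol = 6.7218 mol.
From the equation the H2O:C6H12O6 mole ratio is 6:1, so n(C6H12O6) = 6.7218 × 1/6 = 1.1203 mol.
Mass of C6H12O6 = 1.1203 mol × 180.156 g/mol = 201.83 g.
Converting to mg: 201.83 g = 201800 mg.

201800 mg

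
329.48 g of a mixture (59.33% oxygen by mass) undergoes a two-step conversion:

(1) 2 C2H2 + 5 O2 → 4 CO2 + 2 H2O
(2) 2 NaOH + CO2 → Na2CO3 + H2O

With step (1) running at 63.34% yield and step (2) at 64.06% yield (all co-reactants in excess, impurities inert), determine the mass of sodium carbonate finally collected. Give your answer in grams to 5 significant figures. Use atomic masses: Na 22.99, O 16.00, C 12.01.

Pure O2 = 329.48 × 0.5933 = 195.480 g.
M(O2) = 2(16.00) = 32.00 g/mol.
M(Na2CO3) = 2(22.99) + 12.01 + 3(16.00) = 105.99 g/mol.
n(O2) = 195.480 / 32.00 = 6.10877 mol.
Step 1 (O2:CO2 = 5:4): theoretical n(CO2) = 4.88701 mol; at 63.34% yield, n(CO2) = 3.09543 mol.
Step 2 (CO2:Na2CO3 = 1:1): theoretical n(Na2CO3) = 3.09543 mol, so theoretical mass = 3.09543 × 105.99 = 328.085 g.
At 64.06% yield, actual mass of Na2CO3 = 328.085 × 0.6406 = 210.171 g.

210.17 g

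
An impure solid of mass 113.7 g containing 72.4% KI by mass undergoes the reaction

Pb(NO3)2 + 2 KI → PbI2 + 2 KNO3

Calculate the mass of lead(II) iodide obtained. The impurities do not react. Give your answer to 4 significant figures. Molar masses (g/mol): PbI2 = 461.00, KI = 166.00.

Mass of pure KI = 113.7 g × 0.724 = 82.319 g.
n(KI) = 82.319 g / 166.00 g/mol = 0.49590 mol.
From the equation the KI:PbI2 mole ratio is 2:1, so n(PbI2) = 0.49590 × 1/2 = 0.24795 mol.
Mass of PbI2 = 0.24795 mol × 461.00 g/mol = 114.30 g.

114.3 g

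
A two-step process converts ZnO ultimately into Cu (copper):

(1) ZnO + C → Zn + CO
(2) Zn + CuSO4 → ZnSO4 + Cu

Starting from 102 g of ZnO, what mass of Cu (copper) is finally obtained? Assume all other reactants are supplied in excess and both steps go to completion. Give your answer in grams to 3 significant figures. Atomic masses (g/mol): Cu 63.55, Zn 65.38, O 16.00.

M(ZnO) = 65.38 + 16.00 = 81.38 g/mol.
M(Cu) = 63.55 g/mol.
n(ZnO) = 102.0 / 81.38 = 1.253 mol.
Step 1 gives a 1:1 ratio of ZnO to Zn, so n(Zn) = 1.253 mol.
In step 2 the Zn:Cu ratio is 1:1, so n(Cu) = 1.253 mol.
Mass of Cu = 1.253 × 63.55 = 79.65 g.

79.7 g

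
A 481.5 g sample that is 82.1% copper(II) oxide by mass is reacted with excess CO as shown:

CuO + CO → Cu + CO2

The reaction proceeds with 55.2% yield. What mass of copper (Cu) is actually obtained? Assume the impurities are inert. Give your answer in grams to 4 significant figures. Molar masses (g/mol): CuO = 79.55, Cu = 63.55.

Pure CuO available = 481.5 g × 0.821 = 395.31 g.
n(CuO) = 395.31 g / 79.55 g/mol = 4.9693 mol.
From the equation the CuO:Cu mole ratio is 1:1, so n(Cu) = 4.9693 × 1/1 = 4.9693 mol.
Mass of Cu = 4.9693 mol × 63.55 g/mol = 315.80 g.
Actual mass collected = 315.80 g × 0.552 = 174.32 g.

174.3 g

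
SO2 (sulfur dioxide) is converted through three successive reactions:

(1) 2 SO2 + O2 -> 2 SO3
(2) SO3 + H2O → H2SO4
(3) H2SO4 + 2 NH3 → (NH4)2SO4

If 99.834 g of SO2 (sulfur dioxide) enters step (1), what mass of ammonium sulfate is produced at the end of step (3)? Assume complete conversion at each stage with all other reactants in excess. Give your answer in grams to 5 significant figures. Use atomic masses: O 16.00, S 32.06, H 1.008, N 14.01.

M(SO2) = 32.06 + 2(16.00) = 64.06 g/mol.
M((NH4)2SO4) = 2(14.01) + 8(1.008) + 32.06 + 4(16.00) = 132.144 g/mol.
n(SO2) = 99.834 / 64.06 = 1.55845 mol.
Reaction (1): SO2→SO3 ratio 2:2 ⇒ n(SO3) = 1.55845 mol.
Reaction (2): SO3→H2SO4 ratio 1:1 ⇒ n(H2SO4) = 1.55845 mol.
Reaction (3): H2SO4→(NH4)2SO4 ratio 1:1 ⇒ n((NH4)2SO4) = 1.55845 mol.
Mass of (NH4)2SO4 = 1.55845 × 132.144 = 205.939 g.

205.94 g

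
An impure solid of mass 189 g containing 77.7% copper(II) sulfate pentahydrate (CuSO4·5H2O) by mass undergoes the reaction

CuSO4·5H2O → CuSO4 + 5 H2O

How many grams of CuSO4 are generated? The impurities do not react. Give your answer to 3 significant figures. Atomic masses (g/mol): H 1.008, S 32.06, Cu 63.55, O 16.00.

93.9 g

Mass of pure CuSO4·5H2O = 189 g × 0.777 = 146.9 g.
M(CuSO4·5H2O) = 63.55 + 32.06 + 9(16.00) + 10(1.008) = 249.69 g/mol.
M(CuSO4) = 63.55 + 32.06 + 4(16.00) = 159.61 g/mol.
n(CuSO4·5H2O) = 146.9 g / 249.69 g/mol = 0.5881 mol.
From the equation the CuSO4·5H2O:CuSO4 mole ratio is 1:1, so n(CuSO4) = 0.5881 × 1/1 = 0.5881 mol.
Mass of CuSO4 = 0.5881 mol × 159.61 g/mol = 93.87 g.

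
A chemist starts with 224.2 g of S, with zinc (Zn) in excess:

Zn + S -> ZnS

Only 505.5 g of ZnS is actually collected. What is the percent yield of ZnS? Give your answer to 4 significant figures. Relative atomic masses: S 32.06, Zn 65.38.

M(S) = 32.06 g/mol.
M(ZnS) = 65.38 + 32.06 = 97.44 g/mol.
n(S) = 224.20 g / 32.06 g/mol = 6.9931 mol.
From the equation the S:ZnS mole ratio is 1:1, so n(ZnS) = 6.9931 × 1/1 = 6.9931 mol.
Mass of ZnS = 6.9931 mol × 97.44 g/mol = 681.41 g.
This is the theoretical yield. Percent yield = 505.5 g / 681.41 g × 100% = 74.184%.

74.18 %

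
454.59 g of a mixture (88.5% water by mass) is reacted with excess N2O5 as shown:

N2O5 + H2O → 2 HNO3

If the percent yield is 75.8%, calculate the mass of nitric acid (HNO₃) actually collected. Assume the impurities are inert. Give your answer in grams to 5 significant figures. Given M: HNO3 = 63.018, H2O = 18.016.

2133.4 g

Pure H2O available = 454.59 g × 0.885 = 402.312 g.
n(H2O) = 402.312 g / 18.016 g/mol = 22.3308 mol.
From the equation the H2O:HNO3 mole ratio is 1:2, so n(HNO3) = 22.3308 × 2/1 = 44.6617 mol.
Mass of HNO3 = 44.6617 mol × 63.018 g/mol = 2814.49 g.
Actual mass collected = 2814.49 g × 0.758 = 2133.38 g.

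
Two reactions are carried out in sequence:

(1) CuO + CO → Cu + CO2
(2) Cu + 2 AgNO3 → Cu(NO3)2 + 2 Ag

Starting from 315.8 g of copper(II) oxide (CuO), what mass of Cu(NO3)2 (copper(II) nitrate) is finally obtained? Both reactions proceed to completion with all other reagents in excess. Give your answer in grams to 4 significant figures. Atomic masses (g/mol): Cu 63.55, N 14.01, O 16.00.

744.6 g

M(CuO) = 63.55 + 16.00 = 79.55 g/mol.
M(Cu(NO3)2) = 63.55 + 2(14.01) + 6(16.00) = 187.57 g/mol.
n(CuO) = 315.80 / 79.55 = 3.9698 mol.
Step 1 gives a 1:1 ratio of CuO to Cu, so n(Cu) = 3.9698 mol.
In step 2 the Cu:Cu(NO3)2 ratio is 1:1, so n(Cu(NO3)2) = 3.9698 mol.
Mass of Cu(NO3)2 = 3.9698 × 187.57 = 744.62 g.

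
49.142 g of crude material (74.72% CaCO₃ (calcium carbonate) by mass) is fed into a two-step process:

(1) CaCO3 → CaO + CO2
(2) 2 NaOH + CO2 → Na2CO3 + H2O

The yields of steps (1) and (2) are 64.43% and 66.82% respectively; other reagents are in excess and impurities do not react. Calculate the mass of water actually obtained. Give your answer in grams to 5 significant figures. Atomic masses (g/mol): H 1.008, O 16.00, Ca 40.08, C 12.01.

2.8455 g

Pure CaCO3 = 49.142 × 0.7472 = 36.7189 g.
M(CaCO3) = 40.08 + 12.01 + 3(16.00) = 100.09 g/mol.
M(H2O) = 2(1.008) + 16.00 = 18.016 g/mol.
n(CaCO3) = 36.7189 / 100.09 = 0.366859 mol.
Step 1 (CaCO3:CO2 = 1:1): theoretical n(CO2) = 0.366859 mol; at 64.43% yield, n(CO2) = 0.236367 mol.
Step 2 (CO2:H2O = 1:1): theoretical n(H2O) = 0.236367 mol, so theoretical mass = 0.236367 × 18.016 = 4.25839 g.
At 66.82% yield, actual mass of H2O = 4.25839 × 0.6682 = 2.84546 g.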